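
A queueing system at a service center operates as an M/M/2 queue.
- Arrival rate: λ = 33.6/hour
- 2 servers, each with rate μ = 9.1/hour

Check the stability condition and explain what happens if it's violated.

Stability requires ρ = λ/(cμ) < 1
ρ = 33.6/(2 × 9.1) = 33.6/18.20 = 1.8462
Since 1.8462 ≥ 1, the system is UNSTABLE.
Need c > λ/μ = 33.6/9.1 = 3.69.
Minimum servers needed: c = 4.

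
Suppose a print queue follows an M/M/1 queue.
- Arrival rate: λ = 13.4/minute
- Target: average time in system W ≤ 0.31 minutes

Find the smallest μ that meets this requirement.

For M/M/1: W = 1/(μ-λ)
Need W ≤ 0.31, so 1/(μ-λ) ≤ 0.31
μ - λ ≥ 1/0.31 = 3.2258
μ ≥ 13.4 + 3.2258 = 16.6258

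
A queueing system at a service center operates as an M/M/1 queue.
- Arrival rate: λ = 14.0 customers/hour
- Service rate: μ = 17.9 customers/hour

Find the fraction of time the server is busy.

Server utilization: ρ = λ/μ
ρ = 14.0/17.9 = 0.7821
The server is busy 78.21% of the time.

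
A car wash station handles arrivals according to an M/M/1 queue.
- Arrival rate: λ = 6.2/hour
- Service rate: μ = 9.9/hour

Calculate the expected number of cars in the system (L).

ρ = λ/μ = 6.2/9.9 = 0.6263
For M/M/1: L = λ/(μ-λ)
L = 6.2/(9.9-6.2) = 6.2/3.70
L = 1.6757 cars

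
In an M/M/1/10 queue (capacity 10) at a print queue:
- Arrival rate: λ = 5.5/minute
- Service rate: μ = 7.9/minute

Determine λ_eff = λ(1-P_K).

ρ = λ/μ = 5.5/7.9 = 0.6962
P₀ = (1-ρ)/(1-ρ^(K+1)) = (1-0.6962)/(1-0.6962^11) = 0.3038/0.9814 = 0.3096
P_K = P₀×ρ^K = 0.30957 × 0.6962^10 = 0.30957 × 0.026751 = 0.008281
λ_eff = λ(1-P_K) = 5.5 × (1 - 0.008281) = 5.5 × 0.99172 = 5.4545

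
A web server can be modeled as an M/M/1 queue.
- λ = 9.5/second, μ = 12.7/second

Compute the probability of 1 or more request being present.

ρ = λ/μ = 9.5/12.7 = 0.7480
P(N ≥ n) = ρⁿ
P(N ≥ 1) = 0.7480^1
P(N ≥ 1) = 0.7480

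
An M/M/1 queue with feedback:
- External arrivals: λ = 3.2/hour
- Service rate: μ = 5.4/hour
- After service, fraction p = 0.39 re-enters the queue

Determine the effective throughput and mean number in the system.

Effective arrival rate: λ_eff = λ/(1-p) = 3.2/(1-0.39) = 3.2/0.61 = 5.245902
ρ = λ_eff/μ = 5.245902/5.4 = 0.9714633
L = ρ/(1-ρ) = 0.9714633/(1-0.9714633) = 34.0426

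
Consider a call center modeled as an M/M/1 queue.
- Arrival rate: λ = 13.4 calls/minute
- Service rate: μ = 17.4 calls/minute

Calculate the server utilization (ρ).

Server utilization: ρ = λ/μ
ρ = 13.4/17.4 = 0.7701
The server is busy 77.01% of the time.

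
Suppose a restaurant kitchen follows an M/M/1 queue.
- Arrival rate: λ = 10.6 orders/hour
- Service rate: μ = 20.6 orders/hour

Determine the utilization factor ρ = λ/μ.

Server utilization: ρ = λ/μ
ρ = 10.6/20.6 = 0.5146
The server is busy 51.46% of the time.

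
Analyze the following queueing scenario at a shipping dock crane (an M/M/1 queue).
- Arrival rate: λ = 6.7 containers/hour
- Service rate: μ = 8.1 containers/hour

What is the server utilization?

Server utilization: ρ = λ/μ
ρ = 6.7/8.1 = 0.8272
The server is busy 82.72% of the time.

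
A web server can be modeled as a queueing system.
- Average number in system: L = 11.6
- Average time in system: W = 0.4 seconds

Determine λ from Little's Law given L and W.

Little's Law: L = λW, so λ = L/W
λ = 11.6/0.4 = 29.0000 requests/second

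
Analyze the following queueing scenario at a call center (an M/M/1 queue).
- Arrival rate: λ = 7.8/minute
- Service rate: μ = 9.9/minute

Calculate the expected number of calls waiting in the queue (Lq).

ρ = λ/μ = 7.8/9.9 = 0.7879
For M/M/1: Lq = λ²/(μ(μ-λ))
Lq = 60.84/(9.9 × 2.10)
Lq = 2.9264 calls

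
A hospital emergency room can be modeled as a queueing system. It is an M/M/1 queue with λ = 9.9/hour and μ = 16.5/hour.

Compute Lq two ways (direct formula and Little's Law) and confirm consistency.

Method 1 (direct): Lq = λ²/(μ(μ-λ)) = 98.01/(16.5 × 6.60) = 0.9000

Method 2 (Little's Law):
W = 1/(μ-λ) = 1/6.60 = 0.15152
Wq = W - 1/μ = 0.15152 - 0.060606 = 0.09091
Lq = λWq = 9.9 × 0.09091 = 0.9000 ✔ (matches Method 1)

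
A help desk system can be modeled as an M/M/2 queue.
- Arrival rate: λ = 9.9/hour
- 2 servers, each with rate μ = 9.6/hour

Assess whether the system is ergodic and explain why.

Stability requires ρ = λ/(cμ) < 1
ρ = 9.9/(2 × 9.6) = 9.9/19.20 = 0.5156
Since 0.5156 < 1, the system is STABLE.
The servers are busy 51.56% of the time.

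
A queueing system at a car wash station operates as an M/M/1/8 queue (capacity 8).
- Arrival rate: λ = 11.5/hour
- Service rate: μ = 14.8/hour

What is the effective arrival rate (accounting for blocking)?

ρ = λ/μ = 11.5/14.8 = 0.77703
P₀ = (1-ρ)/(1-ρ^(K+1)) = (1-0.77703)/(1-0.77703^9) = 0.22297/0.89674 = 0.2486
P_K = P₀×ρ^K = 0.2486 × 0.77703^8 = 0.2486 × 0.1329 = 0.03304
λ_eff = λ(1-P_K) = 11.5 × (1 - 0.03304) = 11.5 × 0.96696 = 11.1200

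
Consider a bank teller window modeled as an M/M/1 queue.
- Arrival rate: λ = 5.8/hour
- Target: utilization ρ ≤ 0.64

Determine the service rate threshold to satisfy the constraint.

ρ = λ/μ, so μ = λ/ρ
μ ≥ 5.8/0.64 = 9.0625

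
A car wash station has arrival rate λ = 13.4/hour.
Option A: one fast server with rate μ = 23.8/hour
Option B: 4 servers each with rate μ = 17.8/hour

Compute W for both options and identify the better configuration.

Option A: single server μ = 23.8 (M/M/1)
  ρ_A = 13.4/23.8 = 0.5630
  W_A = 1/(μ-λ) = 1/(23.8-13.4) = 1/10.40 = 0.09615

Option B: 4 servers μ = 17.8 (M/M/4)
  ρ_B = λ/(cμ) = 13.4/(4×17.8) = 0.1882
  Offered load a = λ/μ = cρ = 13.4/17.8 = 0.7528
  P₀ = [ Σₙ₌₀^3 aⁿ/n! + a^4/(4!(1-ρ)) ]⁻¹
  Σ = a^0/0! + a^1/1! + a^2/2! + a^3/3! = 1.0000 + 0.7528 + 0.2834 + 0.07111 = 2.1073
  a^4/(4!(1-ρ)) = 0.32117/(24 × 0.81180) = 0.01648
  P₀ = 1/(2.1073 + 0.01648) = 0.4709
  Lq = P₀·a^4·ρ / (4!(1-ρ)²) = 0.47086 × 0.32117 × 0.18820 / (24 × 0.65902) = 0.001799
  Wq_B = Lq/λ = 0.001799/13.4 = 0.0001343
  W_B = Wq_B + 1/μ = 0.0001343 + 0.05618 = 0.05631

Since W_B = 0.05631 < W_A = 0.09615, Option B (multiple servers) has the shorter time in system.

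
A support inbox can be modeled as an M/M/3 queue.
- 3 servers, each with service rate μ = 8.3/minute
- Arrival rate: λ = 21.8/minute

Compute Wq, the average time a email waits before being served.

Traffic intensity: ρ = λ/(cμ) = 21.8/(3×8.3) = 0.8755
Since ρ = 0.8755 < 1, system is stable.
Offered load a = λ/μ = cρ = 21.8/8.3 = 2.6265
P₀ = [ Σₙ₌₀^2 aⁿ/n! + a^3/(3!(1-ρ)) ]⁻¹
Σ = a^0/0! + a^1/1! + a^2/2! = 1.0000 + 2.6265 + 3.4493 = 7.0758
a^3/(3!(1-ρ)) = 18.1190/(6 × 0.124498) = 24.2561
P₀ = 1/(7.0758 + 24.2561) = 0.03192
Lq = P₀·a^3·ρ / (3!(1-ρ)²) = 0.0319163 × 18.1190 × 0.875502 / (6 × 0.0154998) = 5.4441
Wq = Lq/λ = 5.4441/21.8 = 0.2497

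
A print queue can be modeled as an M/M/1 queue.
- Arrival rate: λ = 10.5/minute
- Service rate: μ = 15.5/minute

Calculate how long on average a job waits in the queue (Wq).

First, compute utilization: ρ = λ/μ = 10.5/15.5 = 0.6774
For M/M/1: Wq = λ/(μ(μ-λ))
Wq = 10.5/(15.5 × (15.5-10.5))
Wq = 10.5/(15.5 × 5.00)
Wq = 0.1355 minutes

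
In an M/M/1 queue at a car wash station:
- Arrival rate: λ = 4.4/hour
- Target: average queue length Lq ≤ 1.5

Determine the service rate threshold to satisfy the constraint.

For M/M/1: Lq = λ²/(μ(μ-λ))
Need Lq ≤ 1.5, i.e. μ(μ-λ) ≥ λ²/1.5
μ² - 4.4μ - 19.36/1.5 ≥ 0  →  μ² - 4.4μ - 12.90667 ≥ 0
Quadratic formula (positive root): μ = [λ + √(λ² + 4×12.90667)]/2
Discriminant: 19.36 + 4×12.90667 = 70.9867, √70.9867 = 8.4254
μ ≥ (4.4 + 8.4254)/2 = 6.4127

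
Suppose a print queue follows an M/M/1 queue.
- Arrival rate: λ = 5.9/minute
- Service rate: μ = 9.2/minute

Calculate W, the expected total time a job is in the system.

First, compute utilization: ρ = λ/μ = 5.9/9.2 = 0.6413
For M/M/1: W = 1/(μ-λ)
W = 1/(9.2-5.9) = 1/3.30
W = 0.3030 minutes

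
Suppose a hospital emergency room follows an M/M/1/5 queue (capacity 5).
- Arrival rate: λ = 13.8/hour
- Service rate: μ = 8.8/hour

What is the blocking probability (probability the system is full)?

ρ = λ/μ = 13.8/8.8 = 1.5682
P₀ = (1-ρ)/(1-ρ^(K+1)) = (1-1.5682)/(1-1.5682^6) = -0.5682/-13.8733 = 0.04096
P_K = P₀×ρ^K = 0.040956 × 1.5682^5 = 0.040956 × 9.4843 = 0.3884
Blocking probability = 38.84%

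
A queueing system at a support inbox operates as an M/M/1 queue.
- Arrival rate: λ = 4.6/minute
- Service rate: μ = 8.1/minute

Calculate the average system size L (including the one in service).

ρ = λ/μ = 4.6/8.1 = 0.5679
For M/M/1: L = λ/(μ-λ)
L = 4.6/(8.1-4.6) = 4.6/3.50
L = 1.3143 emails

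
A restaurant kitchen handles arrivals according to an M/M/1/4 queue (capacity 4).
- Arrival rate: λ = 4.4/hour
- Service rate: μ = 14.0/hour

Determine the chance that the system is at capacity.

ρ = λ/μ = 4.4/14.0 = 0.31429
P₀ = (1-ρ)/(1-ρ^(K+1)) = (1-0.31429)/(1-0.31429^5) = 0.6857/0.9969 = 0.6878
P_K = P₀×ρ^K = 0.6878 × 0.31429^4 = 0.6878 × 0.009757 = 0.006711
Blocking probability = 0.67%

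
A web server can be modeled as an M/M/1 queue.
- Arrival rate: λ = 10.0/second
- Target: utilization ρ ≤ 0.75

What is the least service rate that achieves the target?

ρ = λ/μ, so μ = λ/ρ
μ ≥ 10.0/0.75 = 13.3333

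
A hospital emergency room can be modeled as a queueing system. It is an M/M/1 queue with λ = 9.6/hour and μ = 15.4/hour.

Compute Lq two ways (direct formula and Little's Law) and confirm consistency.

Method 1 (direct): Lq = λ²/(μ(μ-λ)) = 92.16/(15.4 × 5.80) = 1.0318

Method 2 (Little's Law):
W = 1/(μ-λ) = 1/5.80 = 0.17241
Wq = W - 1/μ = 0.17241 - 0.064935 = 0.10748
Lq = λWq = 9.6 × 0.10748 = 1.0318 ✔ (matches Method 1)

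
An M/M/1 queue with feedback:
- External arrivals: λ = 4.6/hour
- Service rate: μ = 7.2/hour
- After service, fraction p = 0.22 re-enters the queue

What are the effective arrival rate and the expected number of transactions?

Effective arrival rate: λ_eff = λ/(1-p) = 4.6/(1-0.22) = 4.6/0.78 = 5.89744
ρ = λ_eff/μ = 5.89744/7.2 = 0.81909
L = ρ/(1-ρ) = 0.81909/(1-0.81909) = 4.5276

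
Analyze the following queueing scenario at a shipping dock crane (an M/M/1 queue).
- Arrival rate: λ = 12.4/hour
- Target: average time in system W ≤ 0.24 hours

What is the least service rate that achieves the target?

For M/M/1: W = 1/(μ-λ)
Need W ≤ 0.24, so 1/(μ-λ) ≤ 0.24
μ - λ ≥ 1/0.24 = 4.1667
μ ≥ 12.4 + 4.1667 = 16.5667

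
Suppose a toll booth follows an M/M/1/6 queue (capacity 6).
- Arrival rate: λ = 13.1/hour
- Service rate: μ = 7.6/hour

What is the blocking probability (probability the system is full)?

ρ = λ/μ = 13.1/7.6 = 1.7237
P₀ = (1-ρ)/(1-ρ^(K+1)) = (1-1.7237)/(1-1.7237^7) = -0.7237/-44.2097 = 0.01637
P_K = P₀×ρ^K = 0.0163697 × 1.7237^6 = 0.0163697 × 26.2283 = 0.4293
Blocking probability = 42.93%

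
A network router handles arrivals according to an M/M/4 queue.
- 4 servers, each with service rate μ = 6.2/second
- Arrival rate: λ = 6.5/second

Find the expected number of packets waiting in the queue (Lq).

Traffic intensity: ρ = λ/(cμ) = 6.5/(4×6.2) = 0.2621
Since ρ = 0.2621 < 1, system is stable.
Offered load a = λ/μ = cρ = 6.5/6.2 = 1.0484
P₀ = [ Σₙ₌₀^3 aⁿ/n! + a^4/(4!(1-ρ)) ]⁻¹
Σ = a^0/0! + a^1/1! + a^2/2! + a^3/3! = 1.0000 + 1.0484 + 0.5496 + 0.1920 = 2.7900
a^4/(4!(1-ρ)) = 1.20805/(24 × 0.737903) = 0.06821
P₀ = 1/(2.7900 + 0.06821) = 0.3499
Lq = P₀·a^4·ρ / (4!(1-ρ)²) = 0.34987 × 1.2081 × 0.26210 / (24 × 0.54450) = 0.008477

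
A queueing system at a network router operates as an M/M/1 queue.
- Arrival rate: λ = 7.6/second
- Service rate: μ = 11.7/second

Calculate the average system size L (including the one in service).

ρ = λ/μ = 7.6/11.7 = 0.6496
For M/M/1: L = λ/(μ-λ)
L = 7.6/(11.7-7.6) = 7.6/4.10
L = 1.8537 packets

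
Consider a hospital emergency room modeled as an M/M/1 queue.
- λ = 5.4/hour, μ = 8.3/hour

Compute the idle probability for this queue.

ρ = λ/μ = 5.4/8.3 = 0.6506
P(0) = 1 - ρ = 1 - 0.6506 = 0.3494
The server is idle 34.94% of the time.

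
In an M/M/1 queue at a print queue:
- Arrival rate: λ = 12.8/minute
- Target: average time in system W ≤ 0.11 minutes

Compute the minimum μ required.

For M/M/1: W = 1/(μ-λ)
Need W ≤ 0.11, so 1/(μ-λ) ≤ 0.11
μ - λ ≥ 1/0.11 = 9.0909
μ ≥ 12.8 + 9.0909 = 21.8909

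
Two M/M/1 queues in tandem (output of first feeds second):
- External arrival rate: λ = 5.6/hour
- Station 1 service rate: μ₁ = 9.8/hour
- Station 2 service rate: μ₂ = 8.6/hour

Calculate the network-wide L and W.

By Jackson's theorem, each station behaves as independent M/M/1.
Station 1: ρ₁ = 5.6/9.8 = 0.5714, L₁ = ρ₁/(1-ρ₁) = λ/(μ₁-λ) = 5.6/4.20 = 1.3333
Station 2: ρ₂ = 5.6/8.6 = 0.6512, L₂ = ρ₂/(1-ρ₂) = λ/(μ₂-λ) = 5.6/3.00 = 1.8667
Total: L = L₁ + L₂ = 1.3333 + 1.8667 = 3.2000
W = L/λ = 3.2000/5.6 = 0.5714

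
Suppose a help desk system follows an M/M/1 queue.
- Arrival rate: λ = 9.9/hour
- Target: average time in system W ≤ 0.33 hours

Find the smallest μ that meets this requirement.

For M/M/1: W = 1/(μ-λ)
Need W ≤ 0.33, so 1/(μ-λ) ≤ 0.33
μ - λ ≥ 1/0.33 = 3.0303
μ ≥ 9.9 + 3.0303 = 12.9303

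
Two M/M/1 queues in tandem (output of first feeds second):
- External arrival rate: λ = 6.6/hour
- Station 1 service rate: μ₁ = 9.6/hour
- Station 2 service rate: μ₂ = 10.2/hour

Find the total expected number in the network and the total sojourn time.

By Jackson's theorem, each station behaves as independent M/M/1.
Station 1: ρ₁ = 6.6/9.6 = 0.6875, L₁ = ρ₁/(1-ρ₁) = λ/(μ₁-λ) = 6.6/3.00 = 2.2000
Station 2: ρ₂ = 6.6/10.2 = 0.6471, L₂ = ρ₂/(1-ρ₂) = λ/(μ₂-λ) = 6.6/3.60 = 1.8333
Total: L = L₁ + L₂ = 2.2000 + 1.8333 = 4.0333
W = L/λ = 4.0333/6.6 = 0.6111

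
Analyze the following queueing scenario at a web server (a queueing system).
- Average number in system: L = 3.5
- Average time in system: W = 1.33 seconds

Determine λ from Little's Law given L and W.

Little's Law: L = λW, so λ = L/W
λ = 3.5/1.33 = 2.6316 requests/second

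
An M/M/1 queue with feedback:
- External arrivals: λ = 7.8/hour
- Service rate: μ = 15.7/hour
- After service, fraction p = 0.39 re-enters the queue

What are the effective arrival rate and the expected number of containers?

Effective arrival rate: λ_eff = λ/(1-p) = 7.8/(1-0.39) = 7.8/0.61 = 12.7869
ρ = λ_eff/μ = 12.7869/15.7 = 0.81445
L = ρ/(1-ρ) = 0.81445/(1-0.81445) = 4.3894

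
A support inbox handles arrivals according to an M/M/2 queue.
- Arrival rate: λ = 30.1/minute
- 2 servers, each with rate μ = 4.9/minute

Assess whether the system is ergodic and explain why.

Stability requires ρ = λ/(cμ) < 1
ρ = 30.1/(2 × 4.9) = 30.1/9.80 = 3.0714
Since 3.0714 ≥ 1, the system is UNSTABLE.
Need c > λ/μ = 30.1/4.9 = 6.14.
Minimum servers needed: c = 7.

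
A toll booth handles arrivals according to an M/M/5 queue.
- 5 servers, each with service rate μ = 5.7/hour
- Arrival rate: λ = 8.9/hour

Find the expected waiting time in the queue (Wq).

Traffic intensity: ρ = λ/(cμ) = 8.9/(5×5.7) = 0.3123
Since ρ = 0.3123 < 1, system is stable.
Offered load a = λ/μ = cρ = 8.9/5.7 = 1.5614
P₀ = [ Σₙ₌₀^4 aⁿ/n! + a^5/(5!(1-ρ)) ]⁻¹
Σ = a^0/0! + a^1/1! + a^2/2! + a^3/3! + a^4/4! = 1.0000 + 1.5614 + 1.2190 + 0.6344 + 0.2477 = 4.6625
a^5/(5!(1-ρ)) = 9.2806/(120 × 0.6877) = 0.1125
P₀ = 1/(4.6625 + 0.1125) = 0.2094
Lq = P₀·a^5·ρ / (5!(1-ρ)²) = 0.2094 × 9.2806 × 0.3123 / (120 × 0.4730) = 0.01069
Wq = Lq/λ = 0.010694/8.9 = 0.001202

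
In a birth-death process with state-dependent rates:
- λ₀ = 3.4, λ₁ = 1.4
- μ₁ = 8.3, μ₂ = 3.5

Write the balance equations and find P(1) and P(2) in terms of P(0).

Balance equations:
State 0: λ₀P₀ = μ₁P₁ → P₁ = (λ₀/μ₁)P₀ = (3.4/8.3)P₀ = 0.4096P₀
State 1: P₂ = (λ₀λ₁)/(μ₁μ₂)P₀ = (3.4×1.4)/(8.3×3.5)P₀ = 0.1639P₀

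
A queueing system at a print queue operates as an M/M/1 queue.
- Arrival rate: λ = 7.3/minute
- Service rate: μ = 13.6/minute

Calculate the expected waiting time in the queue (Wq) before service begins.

First, compute utilization: ρ = λ/μ = 7.3/13.6 = 0.5368
For M/M/1: Wq = λ/(μ(μ-λ))
Wq = 7.3/(13.6 × (13.6-7.3))
Wq = 7.3/(13.6 × 6.30)
Wq = 0.08520 minutes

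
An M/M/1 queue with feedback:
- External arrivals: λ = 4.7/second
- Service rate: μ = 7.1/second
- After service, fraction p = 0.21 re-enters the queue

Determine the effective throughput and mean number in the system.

Effective arrival rate: λ_eff = λ/(1-p) = 4.7/(1-0.21) = 4.7/0.79 = 5.94937
ρ = λ_eff/μ = 5.94937/7.1 = 0.837939
L = ρ/(1-ρ) = 0.837939/(1-0.837939) = 5.1705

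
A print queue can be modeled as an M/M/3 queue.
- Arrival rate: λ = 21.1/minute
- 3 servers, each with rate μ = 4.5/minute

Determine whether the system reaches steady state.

Stability requires ρ = λ/(cμ) < 1
ρ = 21.1/(3 × 4.5) = 21.1/13.50 = 1.5630
Since 1.5630 ≥ 1, the system is UNSTABLE.
Need c > λ/μ = 21.1/4.5 = 4.69.
Minimum servers needed: c = 5.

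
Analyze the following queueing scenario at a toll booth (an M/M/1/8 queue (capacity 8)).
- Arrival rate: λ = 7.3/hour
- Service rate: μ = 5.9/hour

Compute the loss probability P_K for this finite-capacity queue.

ρ = λ/μ = 7.3/5.9 = 1.2373
P₀ = (1-ρ)/(1-ρ^(K+1)) = (1-1.2373)/(1-1.2373^9) = -0.2373/-5.7963 = 0.04094
P_K = P₀×ρ^K = 0.04094 × 1.2373^8 = 0.04094 × 5.4929 = 0.2249
Blocking probability = 22.49%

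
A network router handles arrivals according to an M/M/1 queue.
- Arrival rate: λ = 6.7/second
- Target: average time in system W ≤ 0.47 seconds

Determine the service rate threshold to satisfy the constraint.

For M/M/1: W = 1/(μ-λ)
Need W ≤ 0.47, so 1/(μ-λ) ≤ 0.47
μ - λ ≥ 1/0.47 = 2.1277
μ ≥ 6.7 + 2.1277 = 8.8277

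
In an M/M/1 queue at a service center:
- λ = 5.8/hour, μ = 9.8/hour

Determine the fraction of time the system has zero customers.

ρ = λ/μ = 5.8/9.8 = 0.5918
P(0) = 1 - ρ = 1 - 0.5918 = 0.4082
The server is idle 40.82% of the time.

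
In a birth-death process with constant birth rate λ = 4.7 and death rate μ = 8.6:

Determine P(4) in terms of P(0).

For constant rates: P(n)/P(0) = (λ/μ)^n
P(4)/P(0) = (4.7/8.6)^4 = 0.54651^4 = 0.08921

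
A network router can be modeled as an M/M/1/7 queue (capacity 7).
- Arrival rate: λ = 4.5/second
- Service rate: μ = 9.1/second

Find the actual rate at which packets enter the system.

ρ = λ/μ = 4.5/9.1 = 0.494505
P₀ = (1-ρ)/(1-ρ^(K+1)) = (1-0.494505)/(1-0.494505^8) = 0.5055/0.9964 = 0.5073
P_K = P₀×ρ^K = 0.5073 × 0.494505^7 = 0.5073 × 0.007231 = 0.003668
λ_eff = λ(1-P_K) = 4.5 × (1 - 0.003668) = 4.5 × 0.99633 = 4.4835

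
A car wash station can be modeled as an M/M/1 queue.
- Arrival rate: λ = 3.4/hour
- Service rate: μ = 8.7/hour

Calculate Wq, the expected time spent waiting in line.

First, compute utilization: ρ = λ/μ = 3.4/8.7 = 0.3908
For M/M/1: Wq = λ/(μ(μ-λ))
Wq = 3.4/(8.7 × (8.7-3.4))
Wq = 3.4/(8.7 × 5.30)
Wq = 0.07374 hours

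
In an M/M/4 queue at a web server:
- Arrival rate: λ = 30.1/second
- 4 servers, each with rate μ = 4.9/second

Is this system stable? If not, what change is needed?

Stability requires ρ = λ/(cμ) < 1
ρ = 30.1/(4 × 4.9) = 30.1/19.60 = 1.5357
Since 1.5357 ≥ 1, the system is UNSTABLE.
Need c > λ/μ = 30.1/4.9 = 6.14.
Minimum servers needed: c = 7.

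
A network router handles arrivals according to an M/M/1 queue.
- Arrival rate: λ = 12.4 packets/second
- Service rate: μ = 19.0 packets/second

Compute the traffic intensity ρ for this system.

Server utilization: ρ = λ/μ
ρ = 12.4/19.0 = 0.6526
The server is busy 65.26% of the time.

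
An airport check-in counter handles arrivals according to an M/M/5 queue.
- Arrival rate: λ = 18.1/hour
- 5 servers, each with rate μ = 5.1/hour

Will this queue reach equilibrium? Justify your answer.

Stability requires ρ = λ/(cμ) < 1
ρ = 18.1/(5 × 5.1) = 18.1/25.50 = 0.7098
Since 0.7098 < 1, the system is STABLE.
The servers are busy 70.98% of the time.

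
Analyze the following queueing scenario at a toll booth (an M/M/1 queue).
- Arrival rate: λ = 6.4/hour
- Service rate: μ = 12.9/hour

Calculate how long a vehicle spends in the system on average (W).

First, compute utilization: ρ = λ/μ = 6.4/12.9 = 0.4961
For M/M/1: W = 1/(μ-λ)
W = 1/(12.9-6.4) = 1/6.50
W = 0.1538 hours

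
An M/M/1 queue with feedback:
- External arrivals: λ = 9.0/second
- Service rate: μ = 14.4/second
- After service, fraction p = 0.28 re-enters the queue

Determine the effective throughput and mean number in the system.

Effective arrival rate: λ_eff = λ/(1-p) = 9.0/(1-0.28) = 9.0/0.72 = 12.5000
ρ = λ_eff/μ = 12.5000/14.4 = 0.8680556
L = ρ/(1-ρ) = 0.8680556/(1-0.8680556) = 6.5789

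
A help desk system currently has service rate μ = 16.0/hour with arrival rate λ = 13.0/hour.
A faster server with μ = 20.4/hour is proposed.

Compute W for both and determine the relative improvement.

System 1: ρ₁ = 13.0/16.0 = 0.8125, W₁ = 1/(16.0-13.0) = 0.33333
System 2: ρ₂ = 13.0/20.4 = 0.6373, W₂ = 1/(20.4-13.0) = 0.13514
Improvement: (W₁-W₂)/W₁ = (0.33333-0.13514)/0.33333 = 59.46%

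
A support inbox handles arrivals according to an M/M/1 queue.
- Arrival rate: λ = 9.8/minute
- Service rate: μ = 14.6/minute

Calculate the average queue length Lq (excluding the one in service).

ρ = λ/μ = 9.8/14.6 = 0.6712
For M/M/1: Lq = λ²/(μ(μ-λ))
Lq = 96.04/(14.6 × 4.80)
Lq = 1.3704 emails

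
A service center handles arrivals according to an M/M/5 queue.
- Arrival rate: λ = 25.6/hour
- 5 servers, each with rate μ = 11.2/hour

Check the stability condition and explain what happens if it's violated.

Stability requires ρ = λ/(cμ) < 1
ρ = 25.6/(5 × 11.2) = 25.6/56.00 = 0.4571
Since 0.4571 < 1, the system is STABLE.
The servers are busy 45.71% of the time.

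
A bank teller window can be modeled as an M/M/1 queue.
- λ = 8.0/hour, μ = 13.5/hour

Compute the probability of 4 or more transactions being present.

ρ = λ/μ = 8.0/13.5 = 0.5926
P(N ≥ n) = ρⁿ
P(N ≥ 4) = 0.5926^4
P(N ≥ 4) = 0.1233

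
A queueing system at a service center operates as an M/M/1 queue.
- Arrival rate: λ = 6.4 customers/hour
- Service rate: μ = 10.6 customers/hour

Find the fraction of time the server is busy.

Server utilization: ρ = λ/μ
ρ = 6.4/10.6 = 0.6038
The server is busy 60.38% of the time.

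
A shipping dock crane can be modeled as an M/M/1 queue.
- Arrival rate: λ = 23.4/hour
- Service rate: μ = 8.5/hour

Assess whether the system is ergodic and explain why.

Stability requires ρ = λ/(cμ) < 1
ρ = 23.4/(1 × 8.5) = 23.4/8.50 = 2.7529
Since 2.7529 ≥ 1, the system is UNSTABLE.
Queue grows without bound. Need μ > λ = 23.4.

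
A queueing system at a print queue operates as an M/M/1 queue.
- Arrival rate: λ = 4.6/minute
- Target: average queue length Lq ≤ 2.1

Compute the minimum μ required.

For M/M/1: Lq = λ²/(μ(μ-λ))
Need Lq ≤ 2.1, i.e. μ(μ-λ) ≥ λ²/2.1
μ² - 4.6μ - 21.16/2.1 ≥ 0  →  μ² - 4.6μ - 10.0762 ≥ 0
Quadratic formula (positive root): μ = [λ + √(λ² + 4×10.0762)]/2
Discriminant: 21.16 + 4×10.0762 = 61.4648, √61.4648 = 7.83995
μ ≥ (4.6 + 7.83995)/2 = 6.2200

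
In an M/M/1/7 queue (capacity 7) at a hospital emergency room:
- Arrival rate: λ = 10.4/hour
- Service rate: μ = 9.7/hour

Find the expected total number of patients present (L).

ρ = λ/μ = 10.4/9.7 = 1.07216
P₀ = (1-ρ)/(1-ρ^(K+1)) = (1-1.07216)/(1-1.07216^8) = -0.072160/-0.74613 = 0.09671
P_K = P₀×ρ^K = 0.09671 × 1.07216^7 = 0.09671 × 1.6286 = 0.1575
L = ρ[1 - (K+1)ρ^K + Kρ^(K+1)] / [(1-ρ)(1-ρ^(K+1))]
L = 1.07216 × (1 - 8×1.6286104 + 7×1.7461309) / ((1 - 1.07216) × (1 - 1.7461309)) = 3.8639 patients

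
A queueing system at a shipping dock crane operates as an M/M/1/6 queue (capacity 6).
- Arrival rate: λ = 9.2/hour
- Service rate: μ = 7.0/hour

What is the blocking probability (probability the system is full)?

ρ = λ/μ = 9.2/7.0 = 1.31429
P₀ = (1-ρ)/(1-ρ^(K+1)) = (1-1.31429)/(1-1.31429^7) = -0.3143/-5.7739 = 0.05443
P_K = P₀×ρ^K = 0.05443 × 1.31429^6 = 0.05443 × 5.1540 = 0.2805
Blocking probability = 28.05%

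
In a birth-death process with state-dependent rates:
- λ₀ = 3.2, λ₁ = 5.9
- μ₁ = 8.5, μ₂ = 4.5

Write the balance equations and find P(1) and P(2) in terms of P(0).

Balance equations:
State 0: λ₀P₀ = μ₁P₁ → P₁ = (λ₀/μ₁)P₀ = (3.2/8.5)P₀ = 0.3765P₀
State 1: P₂ = (λ₀λ₁)/(μ₁μ₂)P₀ = (3.2×5.9)/(8.5×4.5)P₀ = 0.4936P₀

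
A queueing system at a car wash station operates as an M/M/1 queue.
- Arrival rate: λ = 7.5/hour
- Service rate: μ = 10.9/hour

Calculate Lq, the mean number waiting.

ρ = λ/μ = 7.5/10.9 = 0.6881
For M/M/1: Lq = λ²/(μ(μ-λ))
Lq = 56.25/(10.9 × 3.40)
Lq = 1.5178 cars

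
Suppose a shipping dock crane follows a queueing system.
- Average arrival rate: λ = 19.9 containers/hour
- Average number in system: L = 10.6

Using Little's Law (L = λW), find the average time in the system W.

Little's Law: L = λW, so W = L/λ
W = 10.6/19.9 = 0.5327 hours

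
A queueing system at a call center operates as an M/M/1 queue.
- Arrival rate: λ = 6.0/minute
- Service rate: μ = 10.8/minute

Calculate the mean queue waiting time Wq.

First, compute utilization: ρ = λ/μ = 6.0/10.8 = 0.5556
For M/M/1: Wq = λ/(μ(μ-λ))
Wq = 6.0/(10.8 × (10.8-6.0))
Wq = 6.0/(10.8 × 4.80)
Wq = 0.1157 minutes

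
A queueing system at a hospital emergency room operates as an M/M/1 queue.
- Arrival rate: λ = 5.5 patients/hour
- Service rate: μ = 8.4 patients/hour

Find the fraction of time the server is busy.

Server utilization: ρ = λ/μ
ρ = 5.5/8.4 = 0.6548
The server is busy 65.48% of the time.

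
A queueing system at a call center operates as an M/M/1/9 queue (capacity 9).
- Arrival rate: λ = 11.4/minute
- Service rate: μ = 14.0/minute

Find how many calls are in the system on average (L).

ρ = λ/μ = 11.4/14.0 = 0.81429
P₀ = (1-ρ)/(1-ρ^(K+1)) = (1-0.81429)/(1-0.81429^10) = 0.1857/0.8718 = 0.2130
P_K = P₀×ρ^K = 0.2130 × 0.81429^9 = 0.2130 × 0.1574 = 0.03353
L = ρ[1 - (K+1)ρ^K + Kρ^(K+1)] / [(1-ρ)(1-ρ^(K+1))]
L = 0.81429 × (1 - 10×0.157403 + 9×0.128171) / ((1 - 0.81429) × (1 - 0.128171)) = 2.9146 calls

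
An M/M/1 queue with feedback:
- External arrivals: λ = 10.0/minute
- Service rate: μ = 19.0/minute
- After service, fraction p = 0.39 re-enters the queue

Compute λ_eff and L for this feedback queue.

Effective arrival rate: λ_eff = λ/(1-p) = 10.0/(1-0.39) = 10.0/0.61 = 16.39344
ρ = λ_eff/μ = 16.39344/19.0 = 0.862813
L = ρ/(1-ρ) = 0.862813/(1-0.862813) = 6.2893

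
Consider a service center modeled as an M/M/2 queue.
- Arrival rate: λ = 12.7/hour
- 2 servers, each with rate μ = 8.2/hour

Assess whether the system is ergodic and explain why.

Stability requires ρ = λ/(cμ) < 1
ρ = 12.7/(2 × 8.2) = 12.7/16.40 = 0.7744
Since 0.7744 < 1, the system is STABLE.
The servers are busy 77.44% of the time.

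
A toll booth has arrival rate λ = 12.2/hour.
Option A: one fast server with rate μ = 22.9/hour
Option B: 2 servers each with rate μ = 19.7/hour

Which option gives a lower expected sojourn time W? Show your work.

Option A: single server μ = 22.9 (M/M/1)
  ρ_A = 12.2/22.9 = 0.5328
  W_A = 1/(μ-λ) = 1/(22.9-12.2) = 1/10.70 = 0.09346

Option B: 2 servers μ = 19.7 (M/M/2)
  ρ_B = λ/(cμ) = 12.2/(2×19.7) = 0.3096
  Offered load a = λ/μ = cρ = 12.2/19.7 = 0.6193
  P₀ = [ Σₙ₌₀^1 aⁿ/n! + a^2/(2!(1-ρ)) ]⁻¹
  Σ = a^0/0! + a^1/1! = 1.0000 + 0.6193 = 1.6193
  a^2/(2!(1-ρ)) = 0.38352/(2 × 0.69036) = 0.2778
  P₀ = 1/(1.6193 + 0.2778) = 0.5271
  Lq = P₀·a^2·ρ / (2!(1-ρ)²) = 0.52713 × 0.38352 × 0.30964 / (2 × 0.47659) = 0.06567
  Wq_B = Lq/λ = 0.06567/12.2 = 0.005383
  W_B = Wq_B + 1/μ = 0.005383 + 0.05076 = 0.05614

Since W_B = 0.05614 < W_A = 0.09346, Option B (multiple servers) has the shorter time in system.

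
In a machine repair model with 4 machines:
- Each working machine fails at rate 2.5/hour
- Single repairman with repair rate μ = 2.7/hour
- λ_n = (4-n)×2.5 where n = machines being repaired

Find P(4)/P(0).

P(4)/P(0) = ∏_{i=0}^{4-1} λ_i/μ_{i+1}
= (4-0)×2.5/2.7 × (4-1)×2.5/2.7 × (4-2)×2.5/2.7 × (4-3)×2.5/2.7
= 17.6407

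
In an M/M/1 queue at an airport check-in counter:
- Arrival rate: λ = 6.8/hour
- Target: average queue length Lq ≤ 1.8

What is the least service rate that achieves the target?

For M/M/1: Lq = λ²/(μ(μ-λ))
Need Lq ≤ 1.8, i.e. μ(μ-λ) ≥ λ²/1.8
μ² - 6.8μ - 46.24/1.8 ≥ 0  →  μ² - 6.8μ - 25.6889 ≥ 0
Quadratic formula (positive root): μ = [λ + √(λ² + 4×25.6889)]/2
Discriminant: 46.24 + 4×25.6889 = 148.9956, √148.9956 = 12.2064
μ ≥ (6.8 + 12.2064)/2 = 9.5032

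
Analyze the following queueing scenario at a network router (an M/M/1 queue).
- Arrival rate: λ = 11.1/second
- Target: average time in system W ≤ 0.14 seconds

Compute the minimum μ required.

For M/M/1: W = 1/(μ-λ)
Need W ≤ 0.14, so 1/(μ-λ) ≤ 0.14
μ - λ ≥ 1/0.14 = 7.1429
μ ≥ 11.1 + 7.1429 = 18.2429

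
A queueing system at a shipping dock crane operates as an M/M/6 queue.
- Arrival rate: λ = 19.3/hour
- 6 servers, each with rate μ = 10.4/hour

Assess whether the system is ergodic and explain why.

Stability requires ρ = λ/(cμ) < 1
ρ = 19.3/(6 × 10.4) = 19.3/62.40 = 0.3093
Since 0.3093 < 1, the system is STABLE.
The servers are busy 30.93% of the time.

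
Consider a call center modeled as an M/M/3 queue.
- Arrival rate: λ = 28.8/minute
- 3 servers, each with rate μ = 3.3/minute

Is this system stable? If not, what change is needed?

Stability requires ρ = λ/(cμ) < 1
ρ = 28.8/(3 × 3.3) = 28.8/9.90 = 2.9091
Since 2.9091 ≥ 1, the system is UNSTABLE.
Need c > λ/μ = 28.8/3.3 = 8.73.
Minimum servers needed: c = 9.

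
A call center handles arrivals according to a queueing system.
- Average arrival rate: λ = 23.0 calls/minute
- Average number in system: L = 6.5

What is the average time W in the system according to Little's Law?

Little's Law: L = λW, so W = L/λ
W = 6.5/23.0 = 0.2826 minutes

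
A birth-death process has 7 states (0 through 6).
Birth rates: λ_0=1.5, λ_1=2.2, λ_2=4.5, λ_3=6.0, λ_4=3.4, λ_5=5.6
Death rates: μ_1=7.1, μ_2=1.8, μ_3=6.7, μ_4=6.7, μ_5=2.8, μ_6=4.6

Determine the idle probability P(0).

Ratios P(n)/P(0) = (λ₀···λₙ₋₁)/(μ₁···μₙ):
P(1)/P(0) = (1.5)/(7.1) = 0.2113
P(2)/P(0) = (1.5×2.2)/(7.1×1.8) = 0.2582
P(3)/P(0) = (1.5×2.2×4.5)/(7.1×1.8×6.7) = 0.1734
P(4)/P(0) = (1.5×2.2×4.5×6.0)/(7.1×1.8×6.7×6.7) = 0.1553
P(5)/P(0) = (1.5×2.2×4.5×6.0×3.4)/(7.1×1.8×6.7×6.7×2.8) = 0.1886
P(6)/P(0) = (1.5×2.2×4.5×6.0×3.4×5.6)/(7.1×1.8×6.7×6.7×2.8×4.6) = 0.2296

Normalization: ∑ P(n) = 1
P(0) × (1.0000 + 0.2113 + 0.2582 + 0.1734 + 0.1553 + 0.1886 + 0.2296) = 1
P(0) × 2.2164 = 1
P(0) = 1/2.2164 = 0.4512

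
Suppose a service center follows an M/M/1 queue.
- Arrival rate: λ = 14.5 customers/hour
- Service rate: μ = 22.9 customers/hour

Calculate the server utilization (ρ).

Server utilization: ρ = λ/μ
ρ = 14.5/22.9 = 0.6332
The server is busy 63.32% of the time.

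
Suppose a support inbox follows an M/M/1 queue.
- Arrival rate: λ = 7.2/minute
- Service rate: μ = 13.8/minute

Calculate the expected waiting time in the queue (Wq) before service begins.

First, compute utilization: ρ = λ/μ = 7.2/13.8 = 0.5217
For M/M/1: Wq = λ/(μ(μ-λ))
Wq = 7.2/(13.8 × (13.8-7.2))
Wq = 7.2/(13.8 × 6.60)
Wq = 0.07905 minutes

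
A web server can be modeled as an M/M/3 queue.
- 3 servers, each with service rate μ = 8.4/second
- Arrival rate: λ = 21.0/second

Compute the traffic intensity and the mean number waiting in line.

Traffic intensity: ρ = λ/(cμ) = 21.0/(3×8.4) = 0.8333
Since ρ = 0.8333 < 1, system is stable.
Offered load a = λ/μ = cρ = 21.0/8.4 = 2.5000
P₀ = [ Σₙ₌₀^2 aⁿ/n! + a^3/(3!(1-ρ)) ]⁻¹
Σ = a^0/0! + a^1/1! + a^2/2! = 1.0000 + 2.5000 + 3.1250 = 6.6250
a^3/(3!(1-ρ)) = 15.6250/(6 × 0.166667) = 15.6250
P₀ = 1/(6.6250 + 15.6250) = 0.04494
Lq = P₀·a^3·ρ / (3!(1-ρ)²) = 0.044944 × 15.6250 × 0.83333 / (6 × 0.027778) = 3.5112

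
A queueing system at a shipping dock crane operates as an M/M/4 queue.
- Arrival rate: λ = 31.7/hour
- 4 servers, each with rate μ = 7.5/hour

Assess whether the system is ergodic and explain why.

Stability requires ρ = λ/(cμ) < 1
ρ = 31.7/(4 × 7.5) = 31.7/30.00 = 1.0567
Since 1.0567 ≥ 1, the system is UNSTABLE.
Need c > λ/μ = 31.7/7.5 = 4.23.
Minimum servers needed: c = 5.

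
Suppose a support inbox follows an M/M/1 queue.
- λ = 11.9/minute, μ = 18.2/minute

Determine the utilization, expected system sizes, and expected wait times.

Step 1: ρ = λ/μ = 11.9/18.2 = 0.6538
Step 2: L = λ/(μ-λ) = 11.9/6.30 = 1.8889
Step 3: Lq = λ²/(μ(μ-λ)) = 141.61/(18.2×6.30) = 1.2350
Step 4: W = 1/(μ-λ) = 1/6.30 = 0.15873
Step 5: Wq = λ/(μ(μ-λ)) = 11.9/(18.2×6.30) = 0.1038
Step 6: P(0) = 1-ρ = 0.3462
Verify: L = λW = 11.9×0.15873 = 1.8889 ✔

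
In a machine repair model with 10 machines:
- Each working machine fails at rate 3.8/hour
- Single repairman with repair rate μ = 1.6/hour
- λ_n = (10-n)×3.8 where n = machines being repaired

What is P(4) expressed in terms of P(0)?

P(4)/P(0) = ∏_{i=0}^{4-1} λ_i/μ_{i+1}
= (10-0)×3.8/1.6 × (10-1)×3.8/1.6 × (10-2)×3.8/1.6 × (10-3)×3.8/1.6
= 160355.9180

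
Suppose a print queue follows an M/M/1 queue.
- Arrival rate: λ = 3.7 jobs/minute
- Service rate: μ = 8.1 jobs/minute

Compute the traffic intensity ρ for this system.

Server utilization: ρ = λ/μ
ρ = 3.7/8.1 = 0.4568
The server is busy 45.68% of the time.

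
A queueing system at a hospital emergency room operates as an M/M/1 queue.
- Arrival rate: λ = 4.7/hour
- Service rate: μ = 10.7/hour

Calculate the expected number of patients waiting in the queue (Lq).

ρ = λ/μ = 4.7/10.7 = 0.4393
For M/M/1: Lq = λ²/(μ(μ-λ))
Lq = 22.09/(10.7 × 6.00)
Lq = 0.3441 patients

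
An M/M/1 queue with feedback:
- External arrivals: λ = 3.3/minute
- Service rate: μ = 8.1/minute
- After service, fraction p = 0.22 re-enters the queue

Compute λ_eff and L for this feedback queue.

Effective arrival rate: λ_eff = λ/(1-p) = 3.3/(1-0.22) = 3.3/0.78 = 4.2308
ρ = λ_eff/μ = 4.2308/8.1 = 0.5223
L = ρ/(1-ρ) = 0.5223/(1-0.5223) = 1.0934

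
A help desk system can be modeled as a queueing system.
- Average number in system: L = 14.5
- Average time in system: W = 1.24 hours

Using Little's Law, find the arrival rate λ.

Little's Law: L = λW, so λ = L/W
λ = 14.5/1.24 = 11.6935 tickets/hour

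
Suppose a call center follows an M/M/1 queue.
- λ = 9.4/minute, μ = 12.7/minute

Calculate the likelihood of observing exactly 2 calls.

ρ = λ/μ = 9.4/12.7 = 0.740157
P(n) = (1-ρ)ρⁿ
P(2) = (1-0.740157) × 0.740157^2
P(2) = 0.259843 × 0.547832
P(2) = 0.1424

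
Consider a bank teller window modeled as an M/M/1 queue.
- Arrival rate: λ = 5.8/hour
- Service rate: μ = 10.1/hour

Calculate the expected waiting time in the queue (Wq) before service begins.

First, compute utilization: ρ = λ/μ = 5.8/10.1 = 0.5743
For M/M/1: Wq = λ/(μ(μ-λ))
Wq = 5.8/(10.1 × (10.1-5.8))
Wq = 5.8/(10.1 × 4.30)
Wq = 0.1335 hours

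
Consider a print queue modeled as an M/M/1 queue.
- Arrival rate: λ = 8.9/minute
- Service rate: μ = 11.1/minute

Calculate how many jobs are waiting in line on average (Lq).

ρ = λ/μ = 8.9/11.1 = 0.8018
For M/M/1: Lq = λ²/(μ(μ-λ))
Lq = 79.21/(11.1 × 2.20)
Lq = 3.2437 jobs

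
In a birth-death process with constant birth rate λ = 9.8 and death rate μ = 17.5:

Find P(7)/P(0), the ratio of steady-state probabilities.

For constant rates: P(n)/P(0) = (λ/μ)^n
P(7)/P(0) = (9.8/17.5)^7 = 0.5600^7 = 0.01727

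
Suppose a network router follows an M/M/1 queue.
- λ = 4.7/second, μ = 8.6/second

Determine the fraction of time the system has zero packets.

ρ = λ/μ = 4.7/8.6 = 0.5465
P(0) = 1 - ρ = 1 - 0.5465 = 0.4535
The server is idle 45.35% of the time.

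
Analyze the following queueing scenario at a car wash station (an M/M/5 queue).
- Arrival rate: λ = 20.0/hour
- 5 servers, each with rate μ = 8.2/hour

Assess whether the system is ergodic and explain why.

Stability requires ρ = λ/(cμ) < 1
ρ = 20.0/(5 × 8.2) = 20.0/41.00 = 0.4878
Since 0.4878 < 1, the system is STABLE.
The servers are busy 48.78% of the time.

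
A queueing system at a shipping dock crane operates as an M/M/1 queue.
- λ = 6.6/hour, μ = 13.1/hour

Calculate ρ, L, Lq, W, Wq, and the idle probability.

Step 1: ρ = λ/μ = 6.6/13.1 = 0.5038
Step 2: L = λ/(μ-λ) = 6.6/6.50 = 1.0154
Step 3: Lq = λ²/(μ(μ-λ)) = 43.56/(13.1×6.50) = 0.5116
Step 4: W = 1/(μ-λ) = 1/6.50 = 0.15385
Step 5: Wq = λ/(μ(μ-λ)) = 6.6/(13.1×6.50) = 0.07751
Step 6: P(0) = 1-ρ = 0.4962
Verify: L = λW = 6.6×0.15385 = 1.0154 ✔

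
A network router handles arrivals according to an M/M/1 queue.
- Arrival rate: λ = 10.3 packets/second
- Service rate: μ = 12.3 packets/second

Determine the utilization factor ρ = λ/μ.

Server utilization: ρ = λ/μ
ρ = 10.3/12.3 = 0.8374
The server is busy 83.74% of the time.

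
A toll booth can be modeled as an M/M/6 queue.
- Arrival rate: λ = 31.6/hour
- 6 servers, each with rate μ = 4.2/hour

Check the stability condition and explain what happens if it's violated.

Stability requires ρ = λ/(cμ) < 1
ρ = 31.6/(6 × 4.2) = 31.6/25.20 = 1.2540
Since 1.2540 ≥ 1, the system is UNSTABLE.
Need c > λ/μ = 31.6/4.2 = 7.52.
Minimum servers needed: c = 8.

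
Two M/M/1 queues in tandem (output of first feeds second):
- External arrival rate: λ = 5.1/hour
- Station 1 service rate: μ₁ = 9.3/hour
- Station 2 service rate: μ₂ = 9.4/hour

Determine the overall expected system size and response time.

By Jackson's theorem, each station behaves as independent M/M/1.
Station 1: ρ₁ = 5.1/9.3 = 0.5484, L₁ = ρ₁/(1-ρ₁) = λ/(μ₁-λ) = 5.1/4.20 = 1.214286
Station 2: ρ₂ = 5.1/9.4 = 0.5426, L₂ = ρ₂/(1-ρ₂) = λ/(μ₂-λ) = 5.1/4.30 = 1.186047
Total: L = L₁ + L₂ = 1.214286 + 1.186047 = 2.40033
W = L/λ = 2.40033/5.1 = 0.4707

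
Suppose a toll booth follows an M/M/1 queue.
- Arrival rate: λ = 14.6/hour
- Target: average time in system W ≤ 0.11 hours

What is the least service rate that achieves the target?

For M/M/1: W = 1/(μ-λ)
Need W ≤ 0.11, so 1/(μ-λ) ≤ 0.11
μ - λ ≥ 1/0.11 = 9.0909
μ ≥ 14.6 + 9.0909 = 23.6909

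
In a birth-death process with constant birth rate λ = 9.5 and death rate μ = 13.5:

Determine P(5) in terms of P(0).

For constant rates: P(n)/P(0) = (λ/μ)^n
P(5)/P(0) = (9.5/13.5)^5 = 0.7037^5 = 0.1726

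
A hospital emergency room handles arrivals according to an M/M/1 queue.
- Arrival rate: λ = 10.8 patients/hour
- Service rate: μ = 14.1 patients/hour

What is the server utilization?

Server utilization: ρ = λ/μ
ρ = 10.8/14.1 = 0.7660
The server is busy 76.60% of the time.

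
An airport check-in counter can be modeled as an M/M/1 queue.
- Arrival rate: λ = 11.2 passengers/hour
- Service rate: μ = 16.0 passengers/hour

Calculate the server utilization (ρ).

Server utilization: ρ = λ/μ
ρ = 11.2/16.0 = 0.7000
The server is busy 70.00% of the time.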